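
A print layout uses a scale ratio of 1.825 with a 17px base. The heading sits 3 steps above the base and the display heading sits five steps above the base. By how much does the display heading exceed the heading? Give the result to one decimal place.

Step 3: 17.0 × 1.825³ = 103.333px
Step 5: 17.0 × 1.825⁵ = 344.162px
Difference: 344.162 − 103.333 = 240.829px

240.8px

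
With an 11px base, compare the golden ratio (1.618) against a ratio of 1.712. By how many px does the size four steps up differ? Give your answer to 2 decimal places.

19.11px

Golden ratio: 11.0 × 1.618⁴ = 75.3888px
At 1.712: 11.0 × 1.712⁴ = 94.4948px
Difference: 94.4948 − 75.3888 = 19.1060px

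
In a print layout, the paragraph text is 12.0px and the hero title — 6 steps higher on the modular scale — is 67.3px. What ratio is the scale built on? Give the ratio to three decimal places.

The ratio satisfies 12.0 × r⁶ = 67.3, so r = (67.3 / 12.0)^(1/6).
r = 5.6083^(1/6) ≈ 1.3329

1.333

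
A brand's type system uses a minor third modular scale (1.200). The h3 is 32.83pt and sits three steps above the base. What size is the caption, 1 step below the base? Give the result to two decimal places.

32.83 ÷ 1.200⁴ = 32.83 ÷ 2.07360 ≈ 15.832

15.83pt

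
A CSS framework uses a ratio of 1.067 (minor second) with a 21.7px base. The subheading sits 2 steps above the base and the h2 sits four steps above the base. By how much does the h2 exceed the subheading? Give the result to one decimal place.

Step 2: 21.7 × 1.067² = 24.705px
Step 4: 21.7 × 1.067⁴ = 28.127px
Difference: 28.127 − 24.705 = 3.422px

3.4px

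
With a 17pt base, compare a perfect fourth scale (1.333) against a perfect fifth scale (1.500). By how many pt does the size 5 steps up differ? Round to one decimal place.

Perfect fourth: 17.0 × 1.333⁵ = 71.548pt
Perfect fifth: 17.0 × 1.500⁵ = 129.094pt
Difference: 129.094 − 71.548 = 57.546pt

57.5pt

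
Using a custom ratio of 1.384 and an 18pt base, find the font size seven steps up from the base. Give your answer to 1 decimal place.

175.1pt

18.0 × 1.384⁷ = 18.0 × 9.72641 ≈ 175.08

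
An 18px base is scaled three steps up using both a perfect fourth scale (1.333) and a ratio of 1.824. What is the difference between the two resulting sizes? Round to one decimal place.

Perfect fourth: 18.0 × 1.333³ = 42.635px
At 1.824: 18.0 × 1.824³ = 109.231px
Difference: 109.231 − 42.635 = 66.596px

66.6px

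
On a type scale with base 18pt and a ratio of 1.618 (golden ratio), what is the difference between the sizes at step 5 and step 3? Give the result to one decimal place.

123.4pt

Step 3: 18.0 × 1.618³ = 76.244pt
Step 5: 18.0 × 1.618⁵ = 199.602pt
Difference: 199.602 − 76.244 = 123.358pt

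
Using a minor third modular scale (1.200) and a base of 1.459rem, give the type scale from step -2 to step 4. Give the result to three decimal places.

Step -2: 1.459 ÷ 1.200² = 1.013
Step -1: 1.459 ÷ 1.200 = 1.216
Step 0: 1.459rem
Step 1: 1.459 × 1.200 = 1.751
Step 2: 1.459 × 1.200² = 2.101
Step 3: 1.459 × 1.200³ = 2.521
Step 4: 1.459 × 1.200⁴ = 3.025

1.013rem, 1.216rem, 1.459rem, 1.751rem, 2.101rem, 2.521rem, 3.025rem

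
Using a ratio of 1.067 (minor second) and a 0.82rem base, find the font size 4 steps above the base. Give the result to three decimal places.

0.82 × 1.067⁴ = 0.82 × 1.29616 ≈ 1.063

1.063rem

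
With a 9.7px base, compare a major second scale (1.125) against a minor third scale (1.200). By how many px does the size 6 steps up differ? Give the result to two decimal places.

Major second: 9.7 × 1.125⁶ = 19.6647px
Minor third: 9.7 × 1.200⁶ = 28.9640px
Difference: 28.9640 − 19.6647 = 9.2993px

9.30px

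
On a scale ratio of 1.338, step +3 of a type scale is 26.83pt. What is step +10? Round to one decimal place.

Moving from step +3 to step +10 is 7 steps up, so multiply by r⁷.
26.83 × 1.338⁷ = 26.83 × 7.67702 ≈ 205.975

206.0pt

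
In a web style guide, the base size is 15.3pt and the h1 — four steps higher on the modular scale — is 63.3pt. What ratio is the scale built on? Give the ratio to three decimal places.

The ratio satisfies 15.3 × r⁴ = 63.3, so r = (63.3 / 15.3)^(1/4).
r = 4.1373^(1/4) ≈ 1.4262

1.426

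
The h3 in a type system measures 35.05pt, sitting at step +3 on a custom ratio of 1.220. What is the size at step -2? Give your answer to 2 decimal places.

Moving from step +3 to step -2 is 5 steps down, so divide by r⁵.
35.05 ÷ 1.220⁵ = 35.05 ÷ 2.70271 ≈ 12.968

12.97pt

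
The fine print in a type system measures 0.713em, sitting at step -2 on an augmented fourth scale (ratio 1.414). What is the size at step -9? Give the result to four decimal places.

0.713 ÷ 1.414⁷ = 0.713 ÷ 11.30175 ≈ 0.0631

0.0631em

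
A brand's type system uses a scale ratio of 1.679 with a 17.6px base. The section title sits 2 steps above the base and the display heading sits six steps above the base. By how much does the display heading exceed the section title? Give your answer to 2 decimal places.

Step 2: 17.6 × 1.679² = 49.6151px
Step 6: 17.6 × 1.679⁶ = 394.2910px
Difference: 394.2910 − 49.6151 = 344.6759px

344.68px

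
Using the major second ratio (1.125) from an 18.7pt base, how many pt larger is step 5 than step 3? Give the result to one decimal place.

7.1pt

Step 3: 18.7 × 1.125³ = 26.626pt
Step 5: 18.7 × 1.125⁵ = 33.698pt
Difference: 33.698 − 26.626 = 7.072pt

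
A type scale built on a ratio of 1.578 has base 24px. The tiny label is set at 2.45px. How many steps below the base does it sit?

5

1.578ⁿ = 24 / 2.45 = 9.7959
n = ln(9.7959) / ln(1.578) = 2.2820 / 0.4562 ≈ 5.00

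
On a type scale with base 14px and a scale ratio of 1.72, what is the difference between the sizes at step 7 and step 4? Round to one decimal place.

501.0px

Step 4: 14.0 × 1.72⁴ = 122.530px
Step 7: 14.0 × 1.72⁷ = 623.487px
Difference: 623.487 − 122.530 = 500.957px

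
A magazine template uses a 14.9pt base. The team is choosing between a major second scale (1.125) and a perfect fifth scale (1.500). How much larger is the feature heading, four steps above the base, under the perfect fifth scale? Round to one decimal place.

51.6pt

Major second: 14.9 × 1.125⁴ = 23.867pt
Perfect fifth: 14.9 × 1.500⁴ = 75.431pt
Difference: 75.431 − 23.867 = 51.564pt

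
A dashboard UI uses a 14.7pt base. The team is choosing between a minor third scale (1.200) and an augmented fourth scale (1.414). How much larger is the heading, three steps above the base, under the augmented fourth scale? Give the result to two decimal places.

Minor third: 14.7 × 1.200³ = 25.4016pt
Augmented fourth: 14.7 × 1.414³ = 41.5590pt
Difference: 41.5590 − 25.4016 = 16.1574pt

16.16pt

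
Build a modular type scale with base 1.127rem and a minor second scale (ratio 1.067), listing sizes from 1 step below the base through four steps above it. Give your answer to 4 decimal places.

1.0562rem, 1.1270rem, 1.2025rem, 1.2831rem, 1.3690rem, 1.4608rem

Step -1: 1.127 ÷ 1.067 = 1.0562
Step 0: 1.127rem
Step 1: 1.127 × 1.067 = 1.2025
Step 2: 1.127 × 1.067² = 1.2831
Step 3: 1.127 × 1.067³ = 1.3690
Step 4: 1.127 × 1.067⁴ = 1.4608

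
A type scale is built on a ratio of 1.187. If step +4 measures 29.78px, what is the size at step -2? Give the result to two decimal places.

29.78 ÷ 1.187⁶ = 29.78 ÷ 2.79708 ≈ 10.647

10.65px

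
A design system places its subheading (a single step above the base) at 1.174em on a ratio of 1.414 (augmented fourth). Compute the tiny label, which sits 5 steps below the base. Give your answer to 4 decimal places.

Moving from step +1 to step -5 is 6 steps down, so divide by r⁶.
1.174 ÷ 1.414⁶ = 1.174 ÷ 7.99275 ≈ 0.1469

0.1469em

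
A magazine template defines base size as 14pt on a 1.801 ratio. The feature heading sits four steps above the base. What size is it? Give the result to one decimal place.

14.0 × 1.801⁴ = 14.0 × 10.52095 ≈ 147.29

147.3pt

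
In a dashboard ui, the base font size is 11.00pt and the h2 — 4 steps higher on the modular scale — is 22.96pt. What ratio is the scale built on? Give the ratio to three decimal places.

The ratio satisfies 11.00 × r⁴ = 22.96, so r = (22.96 / 11.00)^(1/4).
r = 2.0873^(1/4) ≈ 1.2020

1.202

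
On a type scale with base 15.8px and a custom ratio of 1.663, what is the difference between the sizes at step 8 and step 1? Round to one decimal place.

Step 1: 15.8 × 1.663 = 26.275px
Step 8: 15.8 × 1.663⁸ = 924.262px
Difference: 924.262 − 26.275 = 897.987px

898.0px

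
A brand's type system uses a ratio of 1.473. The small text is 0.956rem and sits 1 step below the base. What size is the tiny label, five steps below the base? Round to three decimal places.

Moving from step -1 to step -5 is 4 steps down, so divide by r⁴.
0.956 ÷ 1.473⁴ = 0.956 ÷ 4.70772 ≈ 0.203

0.203rem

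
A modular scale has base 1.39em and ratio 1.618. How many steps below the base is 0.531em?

2

1.618ⁿ = 1.39 / 0.531 = 2.6177
n = ln(2.6177) / ln(1.618) = 0.9623 / 0.4812 ≈ 2.00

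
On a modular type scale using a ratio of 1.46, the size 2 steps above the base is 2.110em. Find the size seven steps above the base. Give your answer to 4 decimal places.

13.9974em

2.110 × 1.46⁵ = 2.110 × 6.63383 ≈ 13.9974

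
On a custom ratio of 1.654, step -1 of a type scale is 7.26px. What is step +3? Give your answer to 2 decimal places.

7.26 × 1.654⁴ = 7.26 × 7.48414 ≈ 54.335

54.33px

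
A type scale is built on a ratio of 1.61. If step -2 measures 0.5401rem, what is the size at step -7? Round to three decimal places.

0.5401 ÷ 1.61⁵ = 0.5401 ÷ 10.81756 ≈ 0.050

0.050rem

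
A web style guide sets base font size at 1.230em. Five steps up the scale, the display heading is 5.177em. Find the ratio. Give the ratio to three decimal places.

r⁵ = 5.177 / 1.230, so r = (5.177/1.230)^(1/5).
r = 4.2089^(1/5) ≈ 1.3330

1.333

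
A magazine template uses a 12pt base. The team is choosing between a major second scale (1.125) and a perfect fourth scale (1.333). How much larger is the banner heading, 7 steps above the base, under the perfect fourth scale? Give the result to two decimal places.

62.37pt

Major second: 12.0 × 1.125⁷ = 27.3684pt
Perfect fourth: 12.0 × 1.333⁷ = 89.7413pt
Difference: 89.7413 − 27.3684 = 62.3729pt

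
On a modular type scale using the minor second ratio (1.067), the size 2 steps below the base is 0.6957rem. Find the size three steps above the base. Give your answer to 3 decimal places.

Moving from step -2 to step +3 is 5 steps up, so multiply by r⁵.
0.6957 × 1.067⁵ = 0.6957 × 1.38300 ≈ 0.962

0.962rem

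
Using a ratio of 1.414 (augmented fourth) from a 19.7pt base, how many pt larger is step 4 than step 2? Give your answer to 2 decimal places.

Step 2: 19.7 × 1.414² = 39.3881pt
Step 4: 19.7 × 1.414⁴ = 78.7524pt
Difference: 78.7524 − 39.3881 = 39.3643pt

39.36pt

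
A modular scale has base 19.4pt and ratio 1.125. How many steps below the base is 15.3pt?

2

1.125ⁿ = 19.4 / 15.3 = 1.2680
n = ln(1.2680) / ln(1.125) = 0.2374 / 0.1178 ≈ 2.02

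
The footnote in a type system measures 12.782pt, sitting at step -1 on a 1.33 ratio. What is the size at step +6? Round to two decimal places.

94.09pt

The gap is 6 − (-1) = 7 steps, so the factor is 1.33^7.
12.782 × 1.33⁷ = 12.782 × 7.36142 ≈ 94.094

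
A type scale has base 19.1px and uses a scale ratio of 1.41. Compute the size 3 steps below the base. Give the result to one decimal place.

6.8px

19.1 ÷ 1.41³ = 19.1 ÷ 2.80322 ≈ 6.81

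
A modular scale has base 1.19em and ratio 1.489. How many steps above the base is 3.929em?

3

1.489ⁿ = 3.929 / 1.19 = 3.3017
n = ln(3.3017) / ln(1.489) = 1.1944 / 0.3981 ≈ 3.00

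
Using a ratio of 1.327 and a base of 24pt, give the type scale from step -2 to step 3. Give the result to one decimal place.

Step -2: 24.0 ÷ 1.327² = 13.6
Step -1: 24.0 ÷ 1.327 = 18.1
Step 0: 24pt
Step 1: 24.0 × 1.327 = 31.8
Step 2: 24.0 × 1.327² = 42.3
Step 3: 24.0 × 1.327³ = 56.1

13.6pt, 18.1pt, 24.0pt, 31.8pt, 42.3pt, 56.1pt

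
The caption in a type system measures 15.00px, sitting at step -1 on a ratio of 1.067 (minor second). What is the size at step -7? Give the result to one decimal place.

10.2px

The gap is -7 − (-1) = -6 steps, so the factor is 1.067^-6.
15.00 ÷ 1.067⁶ = 15.00 ÷ 1.47566 ≈ 10.165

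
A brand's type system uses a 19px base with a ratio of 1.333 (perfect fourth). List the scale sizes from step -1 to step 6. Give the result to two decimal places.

14.25px, 19.00px, 25.33px, 33.76px, 45.00px, 59.99px, 79.97px, 106.59px

Step -1: 19.0 ÷ 1.333 = 14.25
Step 0: 19px
Step 1: 19.0 × 1.333 = 25.33
Step 2: 19.0 × 1.333² = 33.76
Step 3: 19.0 × 1.333³ = 45.00
Step 4: 19.0 × 1.333⁴ = 59.99
Step 5: 19.0 × 1.333⁵ = 79.97
Step 6: 19.0 × 1.333⁶ = 106.59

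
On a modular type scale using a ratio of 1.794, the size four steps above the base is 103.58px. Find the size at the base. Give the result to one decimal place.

103.58 ÷ 1.794⁴ = 103.58 ÷ 10.35833 ≈ 10.000

10.0px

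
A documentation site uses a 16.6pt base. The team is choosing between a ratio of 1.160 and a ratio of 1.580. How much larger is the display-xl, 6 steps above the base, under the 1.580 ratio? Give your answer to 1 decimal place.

At 1.160: 16.6 × 1.160⁶ = 40.444pt
At 1.580: 16.6 × 1.580⁶ = 258.256pt
Difference: 258.256 − 40.444 = 217.812pt

217.8pt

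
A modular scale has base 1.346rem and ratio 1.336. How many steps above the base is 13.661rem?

8

1.336ⁿ = 13.661 / 1.346 = 10.1493
n = ln(10.1493) / ln(1.336) = 2.3174 / 0.2897 ≈ 8.00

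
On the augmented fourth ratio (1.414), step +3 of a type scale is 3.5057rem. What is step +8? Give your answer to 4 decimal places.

19.8163rem

Moving from step +3 to step +8 is 5 steps up, so multiply by r⁵.
3.5057 × 1.414⁵ = 3.5057 × 5.65258 ≈ 19.8163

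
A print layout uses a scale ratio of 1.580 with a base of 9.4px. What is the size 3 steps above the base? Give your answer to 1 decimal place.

Each step on a modular scale multiplies by the ratio, so the size n steps from the base is base × ratioⁿ.
9.4 × 1.580³ = 9.4 × 3.94431 ≈ 37.08

37.1px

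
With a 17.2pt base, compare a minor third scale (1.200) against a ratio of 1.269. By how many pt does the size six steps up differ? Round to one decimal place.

20.5pt

Minor third: 17.2 × 1.200⁶ = 51.359pt
At 1.269: 17.2 × 1.269⁶ = 71.829pt
Difference: 71.829 − 51.359 = 20.470pt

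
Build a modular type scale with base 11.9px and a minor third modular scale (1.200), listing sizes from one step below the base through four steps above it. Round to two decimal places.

Step -1: 11.9 ÷ 1.200 = 9.92
Step 0: 11.9px
Step 1: 11.9 × 1.200 = 14.28
Step 2: 11.9 × 1.200² = 17.14
Step 3: 11.9 × 1.200³ = 20.56
Step 4: 11.9 × 1.200⁴ = 24.68

9.92px, 11.90px, 14.28px, 17.14px, 20.56px, 24.68px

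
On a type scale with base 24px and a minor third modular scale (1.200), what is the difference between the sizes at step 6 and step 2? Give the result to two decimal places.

37.10px

Step 2: 24.0 × 1.200² = 34.5600px
Step 6: 24.0 × 1.200⁶ = 71.6636px
Difference: 71.6636 − 34.5600 = 37.1036px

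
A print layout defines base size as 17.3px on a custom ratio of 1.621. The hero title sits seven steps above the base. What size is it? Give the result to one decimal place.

17.3 × 1.621⁷ = 17.3 × 29.40906 ≈ 508.78

508.8px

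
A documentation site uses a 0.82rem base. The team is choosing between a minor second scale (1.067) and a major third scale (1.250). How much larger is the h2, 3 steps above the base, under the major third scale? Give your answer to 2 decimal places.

Minor second: 0.82 × 1.067³ = 0.9961rem
Major third: 0.82 × 1.250³ = 1.6016rem
Difference: 1.6016 − 0.9961 = 0.6055rem

0.61rem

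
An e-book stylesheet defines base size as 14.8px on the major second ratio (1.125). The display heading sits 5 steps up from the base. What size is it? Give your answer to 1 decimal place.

14.8 × 1.125⁵ = 14.8 × 1.80203 ≈ 26.67

26.7px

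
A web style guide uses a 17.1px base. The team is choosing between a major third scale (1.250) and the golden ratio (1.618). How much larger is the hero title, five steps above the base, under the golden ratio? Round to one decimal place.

137.4px

Major third: 17.1 × 1.250⁵ = 52.185px
Golden ratio: 17.1 × 1.618⁵ = 189.622px
Difference: 189.622 − 52.185 = 137.437px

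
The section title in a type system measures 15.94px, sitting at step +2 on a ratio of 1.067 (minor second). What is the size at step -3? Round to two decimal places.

11.53px

15.94 ÷ 1.067⁵ = 15.94 ÷ 1.38300 ≈ 11.526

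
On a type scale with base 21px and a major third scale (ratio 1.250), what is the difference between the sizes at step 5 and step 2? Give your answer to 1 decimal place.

31.3px

Step 2: 21.0 × 1.250² = 32.812px
Step 5: 21.0 × 1.250⁵ = 64.087px
Difference: 64.087 − 32.812 = 31.275px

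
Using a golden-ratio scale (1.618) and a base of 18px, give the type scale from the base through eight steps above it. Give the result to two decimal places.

18.00px, 29.12px, 47.12px, 76.24px, 123.36px, 199.60px, 322.96px, 522.54px, 845.47px

Step 0: 18px
Step 1: 18.0 × 1.618 = 29.12
Step 2: 18.0 × 1.618² = 47.12
Step 3: 18.0 × 1.618³ = 76.24
Step 4: 18.0 × 1.618⁴ = 123.36
Step 5: 18.0 × 1.618⁵ = 199.60
Step 6: 18.0 × 1.618⁶ = 322.96
Step 7: 18.0 × 1.618⁷ = 522.54
Step 8: 18.0 × 1.618⁸ = 845.47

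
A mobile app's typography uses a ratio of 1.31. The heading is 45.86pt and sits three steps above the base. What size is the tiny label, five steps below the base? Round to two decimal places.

Moving from step +3 to step -5 is 8 steps down, so divide by r⁸.
45.86 ÷ 1.31⁸ = 45.86 ÷ 8.67302 ≈ 5.288

5.29pt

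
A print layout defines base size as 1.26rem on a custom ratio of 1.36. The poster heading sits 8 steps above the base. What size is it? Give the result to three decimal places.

Each step on a modular scale multiplies by the ratio, so the size n steps from the base is base × ratioⁿ.
1.26 × 1.36⁸ = 1.26 × 11.70338 ≈ 14.746

14.746rem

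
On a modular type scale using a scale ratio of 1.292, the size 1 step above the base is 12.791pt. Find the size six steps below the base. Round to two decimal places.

2.13pt

12.791 ÷ 1.292⁷ = 12.791 ÷ 6.00949 ≈ 2.128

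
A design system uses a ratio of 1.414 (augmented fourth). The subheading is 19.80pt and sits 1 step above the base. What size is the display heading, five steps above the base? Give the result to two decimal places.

Moving from step +1 to step +5 is 4 steps up, so multiply by r⁴.
19.80 × 1.414⁴ = 19.80 × 3.99758 ≈ 79.152

79.15pt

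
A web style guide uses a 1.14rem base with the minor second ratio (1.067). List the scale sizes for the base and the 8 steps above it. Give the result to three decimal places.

1.140rem, 1.216rem, 1.298rem, 1.385rem, 1.478rem, 1.577rem, 1.682rem, 1.795rem, 1.915rem

Step 0: 1.14rem
Step 1: 1.14 × 1.067 = 1.216
Step 2: 1.14 × 1.067² = 1.298
Step 3: 1.14 × 1.067³ = 1.385
Step 4: 1.14 × 1.067⁴ = 1.478
Step 5: 1.14 × 1.067⁵ = 1.577
Step 6: 1.14 × 1.067⁶ = 1.682
Step 7: 1.14 × 1.067⁷ = 1.795
Step 8: 1.14 × 1.067⁸ = 1.915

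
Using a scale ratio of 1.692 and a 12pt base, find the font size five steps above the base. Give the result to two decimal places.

A modular type scale is a geometric sequence: sizeₙ = base × rⁿ.
12.0 × 1.692⁵ = 12.0 × 13.86762 ≈ 166.41

166.41pt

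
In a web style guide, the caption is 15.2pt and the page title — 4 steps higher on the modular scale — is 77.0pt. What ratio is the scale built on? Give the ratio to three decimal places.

The ratio satisfies 15.2 × r⁴ = 77.0, so r = (77.0 / 15.2)^(1/4).
r = 5.0658^(1/4) ≈ 1.5002

1.500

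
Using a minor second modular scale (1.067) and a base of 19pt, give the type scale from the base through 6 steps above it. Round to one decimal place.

Step 0: 19pt
Step 1: 19.0 × 1.067 = 20.3
Step 2: 19.0 × 1.067² = 21.6
Step 3: 19.0 × 1.067³ = 23.1
Step 4: 19.0 × 1.067⁴ = 24.6
Step 5: 19.0 × 1.067⁵ = 26.3
Step 6: 19.0 × 1.067⁶ = 28.0

19.0pt, 20.3pt, 21.6pt, 23.1pt, 24.6pt, 26.3pt, 28.0pt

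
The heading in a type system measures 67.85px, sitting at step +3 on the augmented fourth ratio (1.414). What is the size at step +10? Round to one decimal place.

766.8px

Moving from step +3 to step +10 is 7 steps up, so multiply by r⁷.
67.85 × 1.414⁷ = 67.85 × 11.30175 ≈ 766.824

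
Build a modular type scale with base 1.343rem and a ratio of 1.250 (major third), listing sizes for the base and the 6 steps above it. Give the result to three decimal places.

Step 0: 1.343rem
Step 1: 1.343 × 1.250 = 1.679
Step 2: 1.343 × 1.250² = 2.098
Step 3: 1.343 × 1.250³ = 2.623
Step 4: 1.343 × 1.250⁴ = 3.279
Step 5: 1.343 × 1.250⁵ = 4.099
Step 6: 1.343 × 1.250⁶ = 5.123

1.343rem, 1.679rem, 2.098rem, 2.623rem, 3.279rem, 4.099rem, 5.123rem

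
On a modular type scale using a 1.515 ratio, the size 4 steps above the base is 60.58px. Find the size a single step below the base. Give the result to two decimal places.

The gap is -1 − (4) = -5 steps, so the factor is 1.515^-5.
60.58 ÷ 1.515⁵ = 60.58 ÷ 7.98111 ≈ 7.590

7.59px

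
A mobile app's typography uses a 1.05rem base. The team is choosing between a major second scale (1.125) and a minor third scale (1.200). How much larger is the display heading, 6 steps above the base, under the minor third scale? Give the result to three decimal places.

Major second: 1.05 × 1.125⁶ = 2.12865rem
Minor third: 1.05 × 1.200⁶ = 3.13528rem
Difference: 3.13528 − 2.12865 = 1.00663rem

1.007rem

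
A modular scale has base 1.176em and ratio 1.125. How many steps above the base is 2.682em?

1.125ⁿ = 2.682 / 1.176 = 2.2806
n = ln(2.2806) / ln(1.125) = 0.8244 / 0.1178 ≈ 7.00

7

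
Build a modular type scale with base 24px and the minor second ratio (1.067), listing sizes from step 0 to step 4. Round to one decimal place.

Step 0: 24px
Step 1: 24.0 × 1.067 = 25.6
Step 2: 24.0 × 1.067² = 27.3
Step 3: 24.0 × 1.067³ = 29.2
Step 4: 24.0 × 1.067⁴ = 31.1

24.0px, 25.6px, 27.3px, 29.2px, 31.1px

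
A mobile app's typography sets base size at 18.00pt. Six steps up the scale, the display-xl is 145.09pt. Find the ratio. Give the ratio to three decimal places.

1.416

The ratio satisfies 18.00 × r⁶ = 145.09, so r = (145.09 / 18.00)^(1/6).
r = 8.0606^(1/6) ≈ 1.4160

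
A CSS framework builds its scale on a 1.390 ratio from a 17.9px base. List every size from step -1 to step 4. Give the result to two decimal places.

12.88px, 17.90px, 24.88px, 34.58px, 48.07px, 66.82px

Step -1: 17.9 ÷ 1.390 = 12.88
Step 0: 17.9px
Step 1: 17.9 × 1.390 = 24.88
Step 2: 17.9 × 1.390² = 34.58
Step 3: 17.9 × 1.390³ = 48.07
Step 4: 17.9 × 1.390⁴ = 66.82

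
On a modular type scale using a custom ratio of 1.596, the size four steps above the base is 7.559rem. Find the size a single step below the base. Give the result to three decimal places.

7.559 ÷ 1.596⁵ = 7.559 ÷ 10.35534 ≈ 0.730

0.730rem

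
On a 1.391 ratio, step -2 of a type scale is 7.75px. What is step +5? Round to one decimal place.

78.1px

Moving from step -2 to step +5 is 7 steps up, so multiply by r⁷.
7.75 × 1.391⁷ = 7.75 × 10.07604 ≈ 78.089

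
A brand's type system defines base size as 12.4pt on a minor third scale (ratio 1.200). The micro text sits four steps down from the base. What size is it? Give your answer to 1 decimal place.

12.4 ÷ 1.200⁴ = 12.4 ÷ 2.07360 ≈ 5.98

6.0pt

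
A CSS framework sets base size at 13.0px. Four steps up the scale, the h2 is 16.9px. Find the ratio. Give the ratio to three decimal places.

r⁴ = 16.9 / 13.0, so r = (16.9/13.0)^(1/4).
r = 1.3000^(1/4) ≈ 1.0678

1.068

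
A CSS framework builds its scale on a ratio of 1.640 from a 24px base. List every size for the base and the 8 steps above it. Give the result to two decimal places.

Step 0: 24px
Step 1: 24.0 × 1.640 = 39.36
Step 2: 24.0 × 1.640² = 64.55
Step 3: 24.0 × 1.640³ = 105.86
Step 4: 24.0 × 1.640⁴ = 173.61
Step 5: 24.0 × 1.640⁵ = 284.73
Step 6: 24.0 × 1.640⁶ = 466.95
Step 7: 24.0 × 1.640⁷ = 765.80
Step 8: 24.0 × 1.640⁸ = 1255.92

24.00px, 39.36px, 64.55px, 105.86px, 173.61px, 284.73px, 466.95px, 765.80px, 1255.92px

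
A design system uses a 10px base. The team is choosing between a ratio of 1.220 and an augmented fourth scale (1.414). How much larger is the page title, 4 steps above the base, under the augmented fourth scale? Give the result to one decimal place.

At 1.220: 10.0 × 1.220⁴ = 22.153px
Augmented fourth: 10.0 × 1.414⁴ = 39.976px
Difference: 39.976 − 22.153 = 17.823px

17.8px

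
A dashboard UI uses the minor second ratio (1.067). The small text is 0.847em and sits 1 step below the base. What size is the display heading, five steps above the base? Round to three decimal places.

Moving from step -1 to step +5 is 6 steps up, so multiply by r⁶.
0.847 × 1.067⁶ = 0.847 × 1.47566 ≈ 1.250

1.250em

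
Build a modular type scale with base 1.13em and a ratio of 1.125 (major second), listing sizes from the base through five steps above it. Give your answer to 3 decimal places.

1.130em, 1.271em, 1.430em, 1.609em, 1.810em, 2.036em

Step 0: 1.13em
Step 1: 1.13 × 1.125 = 1.271
Step 2: 1.13 × 1.125² = 1.430
Step 3: 1.13 × 1.125³ = 1.609
Step 4: 1.13 × 1.125⁴ = 1.810
Step 5: 1.13 × 1.125⁵ = 2.036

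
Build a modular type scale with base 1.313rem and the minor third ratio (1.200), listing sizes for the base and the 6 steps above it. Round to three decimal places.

Step 0: 1.313rem
Step 1: 1.313 × 1.200 = 1.576
Step 2: 1.313 × 1.200² = 1.891
Step 3: 1.313 × 1.200³ = 2.269
Step 4: 1.313 × 1.200⁴ = 2.723
Step 5: 1.313 × 1.200⁵ = 3.267
Step 6: 1.313 × 1.200⁶ = 3.921

1.313rem, 1.576rem, 1.891rem, 2.269rem, 2.723rem, 3.267rem, 3.921rem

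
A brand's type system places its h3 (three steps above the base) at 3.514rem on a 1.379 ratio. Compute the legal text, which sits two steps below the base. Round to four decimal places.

3.514 ÷ 1.379⁵ = 3.514 ÷ 4.98679 ≈ 0.7047

0.7047rem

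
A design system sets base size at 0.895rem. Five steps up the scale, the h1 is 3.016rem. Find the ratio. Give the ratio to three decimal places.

1.275

r⁵ = 3.016 / 0.895, so r = (3.016/0.895)^(1/5).
r = 3.3698^(1/5) ≈ 1.2750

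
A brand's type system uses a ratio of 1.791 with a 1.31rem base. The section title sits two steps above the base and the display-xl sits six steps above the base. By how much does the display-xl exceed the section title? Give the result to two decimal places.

39.03rem

Step 2: 1.31 × 1.791² = 4.2021rem
Step 6: 1.31 × 1.791⁶ = 43.2359rem
Difference: 43.2359 − 4.2021 = 39.0338rem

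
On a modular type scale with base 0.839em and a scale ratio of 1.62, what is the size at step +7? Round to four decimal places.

Each step on a modular scale multiplies by the ratio, so the size n steps from the base is base × ratioⁿ.
0.839 × 1.62⁷ = 0.839 × 29.28229 ≈ 24.5678

24.5678em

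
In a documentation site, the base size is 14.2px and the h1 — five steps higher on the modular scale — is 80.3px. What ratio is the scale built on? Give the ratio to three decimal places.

1.414

r⁵ = 80.3 / 14.2, so r = (80.3/14.2)^(1/5).
r = 5.6549^(1/5) ≈ 1.4141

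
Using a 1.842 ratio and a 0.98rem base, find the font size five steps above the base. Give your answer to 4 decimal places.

A modular type scale is a geometric sequence: sizeₙ = base × rⁿ.
0.98 × 1.842⁵ = 0.98 × 21.20548 ≈ 20.7814

20.7814rem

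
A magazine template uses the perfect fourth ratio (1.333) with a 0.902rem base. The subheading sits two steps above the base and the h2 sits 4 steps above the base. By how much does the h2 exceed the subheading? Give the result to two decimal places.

1.25rem

Step 2: 0.902 × 1.333² = 1.6028rem
Step 4: 0.902 × 1.333⁴ = 2.8479rem
Difference: 2.8479 − 1.6028 = 1.2451rem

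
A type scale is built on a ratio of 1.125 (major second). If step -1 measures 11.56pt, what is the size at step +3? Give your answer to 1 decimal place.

18.5pt

11.56 × 1.125⁴ = 11.56 × 1.60181 ≈ 18.517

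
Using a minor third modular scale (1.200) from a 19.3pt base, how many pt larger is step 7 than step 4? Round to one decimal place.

Step 4: 19.3 × 1.200⁴ = 40.020pt
Step 7: 19.3 × 1.200⁷ = 69.155pt
Difference: 69.155 − 40.020 = 29.135pt

29.1pt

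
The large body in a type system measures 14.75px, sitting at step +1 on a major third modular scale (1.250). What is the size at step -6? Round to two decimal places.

Moving from step +1 to step -6 is 7 steps down, so divide by r⁷.
14.75 ÷ 1.250⁷ = 14.75 ÷ 4.76837 ≈ 3.093

3.09px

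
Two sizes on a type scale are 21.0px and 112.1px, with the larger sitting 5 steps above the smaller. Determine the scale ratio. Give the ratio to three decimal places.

The ratio satisfies 21.0 × r⁵ = 112.1, so r = (112.1 / 21.0)^(1/5).
r = 5.3381^(1/5) ≈ 1.3979

1.398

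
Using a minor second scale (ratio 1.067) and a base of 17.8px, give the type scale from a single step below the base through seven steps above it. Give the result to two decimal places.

Step -1: 17.8 ÷ 1.067 = 16.68
Step 0: 17.8px
Step 1: 17.8 × 1.067 = 18.99
Step 2: 17.8 × 1.067² = 20.27
Step 3: 17.8 × 1.067³ = 21.62
Step 4: 17.8 × 1.067⁴ = 23.07
Step 5: 17.8 × 1.067⁵ = 24.62
Step 6: 17.8 × 1.067⁶ = 26.27
Step 7: 17.8 × 1.067⁷ = 28.03

16.68px, 17.80px, 18.99px, 20.27px, 21.62px, 23.07px, 24.62px, 26.27px, 28.03px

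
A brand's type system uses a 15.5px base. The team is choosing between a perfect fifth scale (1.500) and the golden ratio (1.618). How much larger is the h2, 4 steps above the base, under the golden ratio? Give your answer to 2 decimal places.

27.76px

Perfect fifth: 15.5 × 1.500⁴ = 78.4688px
Golden ratio: 15.5 × 1.618⁴ = 106.2297px
Difference: 106.2297 − 78.4688 = 27.7609px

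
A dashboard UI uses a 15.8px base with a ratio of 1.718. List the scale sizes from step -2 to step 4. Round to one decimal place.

5.4px, 9.2px, 15.8px, 27.1px, 46.6px, 80.1px, 137.6px

Step -2: 15.8 ÷ 1.718² = 5.4
Step -1: 15.8 ÷ 1.718 = 9.2
Step 0: 15.8px
Step 1: 15.8 × 1.718 = 27.1
Step 2: 15.8 × 1.718² = 46.6
Step 3: 15.8 × 1.718³ = 80.1
Step 4: 15.8 × 1.718⁴ = 137.6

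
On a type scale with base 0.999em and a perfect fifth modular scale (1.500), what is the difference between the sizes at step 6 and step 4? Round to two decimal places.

6.32em

Step 4: 0.999 × 1.500⁴ = 5.0574em
Step 6: 0.999 × 1.500⁶ = 11.3792em
Difference: 11.3792 − 5.0574 = 6.3218em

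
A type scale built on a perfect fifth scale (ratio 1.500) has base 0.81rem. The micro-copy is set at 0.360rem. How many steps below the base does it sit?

1.500ⁿ = 0.81 / 0.360 = 2.2500
n = ln(2.2500) / ln(1.500) = 0.8109 / 0.4055 ≈ 2.00

2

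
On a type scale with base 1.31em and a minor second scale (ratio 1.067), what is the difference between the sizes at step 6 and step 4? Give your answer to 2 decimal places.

Step 4: 1.31 × 1.067⁴ = 1.6980em
Step 6: 1.31 × 1.067⁶ = 1.9331em
Difference: 1.9331 − 1.6980 = 0.2351em

0.24em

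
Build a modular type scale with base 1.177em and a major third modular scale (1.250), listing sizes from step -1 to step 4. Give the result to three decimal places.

0.942em, 1.177em, 1.471em, 1.839em, 2.299em, 2.874em

Step -1: 1.177 ÷ 1.250 = 0.942
Step 0: 1.177em
Step 1: 1.177 × 1.250 = 1.471
Step 2: 1.177 × 1.250² = 1.839
Step 3: 1.177 × 1.250³ = 2.299
Step 4: 1.177 × 1.250⁴ = 2.874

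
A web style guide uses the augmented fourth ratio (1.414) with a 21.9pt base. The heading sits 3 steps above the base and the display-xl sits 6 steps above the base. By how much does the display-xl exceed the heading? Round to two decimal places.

Step 3: 21.9 × 1.414³ = 61.9145pt
Step 6: 21.9 × 1.414⁶ = 175.0413pt
Difference: 175.0413 − 61.9145 = 113.1268pt

113.13pt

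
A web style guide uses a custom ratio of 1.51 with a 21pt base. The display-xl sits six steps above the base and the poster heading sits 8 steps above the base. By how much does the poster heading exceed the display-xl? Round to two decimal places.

318.66pt

Step 6: 21.0 × 1.51⁶ = 248.9321pt
Step 8: 21.0 × 1.51⁸ = 567.5902pt
Difference: 567.5902 − 248.9321 = 318.6581pt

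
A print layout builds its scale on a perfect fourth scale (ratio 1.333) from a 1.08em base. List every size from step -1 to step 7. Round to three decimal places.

Step -1: 1.08 ÷ 1.333 = 0.810
Step 0: 1.08em
Step 1: 1.08 × 1.333 = 1.440
Step 2: 1.08 × 1.333² = 1.919
Step 3: 1.08 × 1.333³ = 2.558
Step 4: 1.08 × 1.333⁴ = 3.410
Step 5: 1.08 × 1.333⁵ = 4.545
Step 6: 1.08 × 1.333⁶ = 6.059
Step 7: 1.08 × 1.333⁷ = 8.077

0.810em, 1.080em, 1.440em, 1.919em, 2.558em, 3.410em, 4.545em, 6.059em, 8.077em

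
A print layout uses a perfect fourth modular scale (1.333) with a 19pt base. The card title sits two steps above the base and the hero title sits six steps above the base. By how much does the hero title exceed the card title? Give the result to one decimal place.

72.8pt

Step 2: 19.0 × 1.333² = 33.761pt
Step 6: 19.0 × 1.333⁶ = 106.594pt
Difference: 106.594 − 33.761 = 72.833pt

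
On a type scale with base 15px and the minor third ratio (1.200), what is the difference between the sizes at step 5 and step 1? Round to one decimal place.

Step 1: 15.0 × 1.200 = 18.000px
Step 5: 15.0 × 1.200⁵ = 37.325px
Difference: 37.325 − 18.000 = 19.325px

19.3px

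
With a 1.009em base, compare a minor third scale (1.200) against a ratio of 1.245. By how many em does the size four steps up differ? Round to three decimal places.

Minor third: 1.009 × 1.200⁴ = 2.09226em
At 1.245: 1.009 × 1.245⁴ = 2.42420em
Difference: 2.42420 − 2.09226 = 0.33194em

0.332em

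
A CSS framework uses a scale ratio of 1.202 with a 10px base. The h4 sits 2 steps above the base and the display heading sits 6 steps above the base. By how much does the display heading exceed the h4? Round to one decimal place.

15.7px

Step 2: 10.0 × 1.202² = 14.448px
Step 6: 10.0 × 1.202⁶ = 30.160px
Difference: 30.160 − 14.448 = 15.712px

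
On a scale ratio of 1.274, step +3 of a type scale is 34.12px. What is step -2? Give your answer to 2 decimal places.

10.17px

Moving from step +3 to step -2 is 5 steps down, so divide by r⁵.
34.12 ÷ 1.274⁵ = 34.12 ÷ 3.35619 ≈ 10.166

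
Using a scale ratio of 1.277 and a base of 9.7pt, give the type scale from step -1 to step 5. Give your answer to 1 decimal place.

Step -1: 9.7 ÷ 1.277 = 7.6
Step 0: 9.7pt
Step 1: 9.7 × 1.277 = 12.4
Step 2: 9.7 × 1.277² = 15.8
Step 3: 9.7 × 1.277³ = 20.2
Step 4: 9.7 × 1.277⁴ = 25.8
Step 5: 9.7 × 1.277⁵ = 32.9

7.6pt, 9.7pt, 12.4pt, 15.8pt, 20.2pt, 25.8pt, 32.9pt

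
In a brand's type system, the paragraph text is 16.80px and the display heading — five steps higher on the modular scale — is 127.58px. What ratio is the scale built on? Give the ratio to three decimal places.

r⁵ = 127.58 / 16.80, so r = (127.58/16.80)^(1/5).
r = 7.5940^(1/5) ≈ 1.5000

1.500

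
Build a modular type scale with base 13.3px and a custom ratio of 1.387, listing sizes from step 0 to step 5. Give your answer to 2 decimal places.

13.30px, 18.45px, 25.59px, 35.49px, 49.22px, 68.27px

Step 0: 13.3px
Step 1: 13.3 × 1.387 = 18.45
Step 2: 13.3 × 1.387² = 25.59
Step 3: 13.3 × 1.387³ = 35.49
Step 4: 13.3 × 1.387⁴ = 49.22
Step 5: 13.3 × 1.387⁵ = 68.27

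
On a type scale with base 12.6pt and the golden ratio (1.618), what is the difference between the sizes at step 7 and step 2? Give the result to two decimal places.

332.79pt

Step 2: 12.6 × 1.618² = 32.9858pt
Step 7: 12.6 × 1.618⁷ = 365.7802pt
Difference: 365.7802 − 32.9858 = 332.7944pt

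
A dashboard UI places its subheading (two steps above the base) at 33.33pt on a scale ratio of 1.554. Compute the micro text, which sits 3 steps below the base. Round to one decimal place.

3.7pt

33.33 ÷ 1.554⁵ = 33.33 ÷ 9.06265 ≈ 3.678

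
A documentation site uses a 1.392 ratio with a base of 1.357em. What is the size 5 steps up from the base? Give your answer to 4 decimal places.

7.0921em

Every step multiplies by the scale ratio.
1.357 × 1.392⁵ = 1.357 × 5.22632 ≈ 7.0921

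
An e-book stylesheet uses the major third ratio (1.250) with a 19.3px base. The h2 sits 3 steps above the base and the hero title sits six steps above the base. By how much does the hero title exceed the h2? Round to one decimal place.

Step 3: 19.3 × 1.250³ = 37.695px
Step 6: 19.3 × 1.250⁶ = 73.624px
Difference: 73.624 − 37.695 = 35.929px

35.9px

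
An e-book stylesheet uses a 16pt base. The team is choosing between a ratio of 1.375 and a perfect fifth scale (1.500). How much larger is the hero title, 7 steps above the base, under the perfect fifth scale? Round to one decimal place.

124.7pt

At 1.375: 16.0 × 1.375⁷ = 148.675pt
Perfect fifth: 16.0 × 1.500⁷ = 273.375pt
Difference: 273.375 − 148.675 = 124.700pt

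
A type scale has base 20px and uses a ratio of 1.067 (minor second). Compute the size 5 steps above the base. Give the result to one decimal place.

27.7px

Every step multiplies by the scale ratio.
20.0 × 1.067⁵ = 20.0 × 1.38300 ≈ 27.66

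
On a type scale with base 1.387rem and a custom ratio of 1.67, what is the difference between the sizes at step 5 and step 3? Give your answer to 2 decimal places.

Step 3: 1.387 × 1.67³ = 6.4599rem
Step 5: 1.387 × 1.67⁵ = 18.0160rem
Difference: 18.0160 − 6.4599 = 11.5561rem

11.56rem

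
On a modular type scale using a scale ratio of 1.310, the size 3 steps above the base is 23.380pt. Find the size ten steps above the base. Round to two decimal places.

23.380 × 1.310⁷ = 23.380 × 6.62063 ≈ 154.790

154.79pt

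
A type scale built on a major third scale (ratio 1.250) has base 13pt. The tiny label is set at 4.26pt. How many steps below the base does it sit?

1.250ⁿ = 13 / 4.26 = 3.0516
n = ln(3.0516) / ln(1.250) = 1.1157 / 0.2231 ≈ 5.00

5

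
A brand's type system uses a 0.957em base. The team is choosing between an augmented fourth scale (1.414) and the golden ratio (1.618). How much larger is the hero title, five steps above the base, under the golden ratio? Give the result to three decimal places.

5.203em

Augmented fourth: 0.957 × 1.414⁵ = 5.40952em
Golden ratio: 0.957 × 1.618⁵ = 10.61218em
Difference: 10.61218 − 5.40952 = 5.20266em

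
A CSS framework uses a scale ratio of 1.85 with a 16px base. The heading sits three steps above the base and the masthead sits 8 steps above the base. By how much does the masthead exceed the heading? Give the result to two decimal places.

Step 3: 16.0 × 1.85³ = 101.3060px
Step 8: 16.0 × 1.85⁸ = 2195.2997px
Difference: 2195.2997 − 101.3060 = 2093.9937px

2093.99px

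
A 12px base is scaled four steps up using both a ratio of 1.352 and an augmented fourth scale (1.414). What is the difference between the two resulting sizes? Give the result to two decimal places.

7.88px

At 1.352: 12.0 × 1.352⁴ = 40.0948px
Augmented fourth: 12.0 × 1.414⁴ = 47.9710px
Difference: 47.9710 − 40.0948 = 7.8762px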